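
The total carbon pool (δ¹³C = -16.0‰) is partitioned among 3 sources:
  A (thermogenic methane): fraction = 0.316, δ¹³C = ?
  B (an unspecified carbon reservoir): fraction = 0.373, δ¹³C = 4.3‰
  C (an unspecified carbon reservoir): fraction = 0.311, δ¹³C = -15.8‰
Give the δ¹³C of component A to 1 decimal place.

-40.2‰

Isotope mass balance: δ_bulk = Σ fᵢ·δᵢ.
-16.0 = 0.316×δ_A + 0.373×(4.3) + 0.311×(-15.8)
0.316·δ_A = -16.0 − (-3.310) = -12.690
δ_A = -12.690 / 0.316 = -40.16‰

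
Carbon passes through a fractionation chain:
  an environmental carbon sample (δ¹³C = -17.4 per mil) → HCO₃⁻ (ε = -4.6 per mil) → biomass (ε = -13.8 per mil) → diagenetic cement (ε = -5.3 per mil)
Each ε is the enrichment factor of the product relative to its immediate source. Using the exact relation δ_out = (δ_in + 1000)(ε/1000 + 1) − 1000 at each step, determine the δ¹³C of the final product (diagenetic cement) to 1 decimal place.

-40.5 per mil

step 1: δ = (-17.40 + 1000)·(-4.6/1000 + 1) − 1000 = -21.92 per mil
step 2: δ = (-21.92 + 1000)·(-13.8/1000 + 1) − 1000 = -35.42 per mil
step 3: δ = (-35.42 + 1000)·(-5.3/1000 + 1) − 1000 = -40.53 per mil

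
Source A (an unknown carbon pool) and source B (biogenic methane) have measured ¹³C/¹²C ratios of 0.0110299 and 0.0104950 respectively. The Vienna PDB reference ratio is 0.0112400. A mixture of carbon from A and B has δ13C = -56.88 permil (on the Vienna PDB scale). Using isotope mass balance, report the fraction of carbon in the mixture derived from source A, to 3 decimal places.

δ_A = (0.0110299/0.0112400 − 1)×1000 = (0.981308 − 1)×1000 = -18.692 permil
δ_B = (0.0104950/0.0112400 − 1)×1000 = (0.933719 − 1)×1000 = -66.281 permil
f_A = (δ_mix − δ_B)/(δ_A − δ_B) = (-56.88 − (-66.281))/(-18.692 − (-66.281))
f_A = 9.401 / 47.589 = 0.1975

0.198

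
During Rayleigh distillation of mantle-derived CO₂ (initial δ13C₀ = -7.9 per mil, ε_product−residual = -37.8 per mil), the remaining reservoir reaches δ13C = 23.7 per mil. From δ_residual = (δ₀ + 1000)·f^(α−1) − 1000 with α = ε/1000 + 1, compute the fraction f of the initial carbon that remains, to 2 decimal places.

0.44

α − 1 = ε/1000 = -0.0378
(δ_res + 1000)/(δ₀ + 1000) = (23.7 + 1000)/(-7.9 + 1000) = 1023.7/992.1 = 1.031852
f = 1.031852^(1/-0.0378) = exp(ln(1.031852)/-0.0378) = exp(0.03135/-0.0378)
f = exp(-0.8295) = 0.4363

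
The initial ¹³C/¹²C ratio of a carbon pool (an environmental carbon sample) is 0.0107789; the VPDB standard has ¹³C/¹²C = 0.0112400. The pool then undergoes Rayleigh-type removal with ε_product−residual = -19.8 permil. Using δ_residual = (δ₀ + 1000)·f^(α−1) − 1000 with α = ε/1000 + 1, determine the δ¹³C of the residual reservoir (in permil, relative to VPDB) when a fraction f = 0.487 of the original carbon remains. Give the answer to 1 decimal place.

-27.3 permil

δ₀ = (0.0107789/0.0112400 − 1)×1000 = (0.958977 − 1)×1000 = -41.023 permil
α − 1 = ε/1000 = -0.0198
f^(α−1) = 0.487^(-0.0198) = 1.014348
δ_res = (-41.023 + 1000) × 1.014348 − 1000 = 972.736 − 1000 = -27.26 permil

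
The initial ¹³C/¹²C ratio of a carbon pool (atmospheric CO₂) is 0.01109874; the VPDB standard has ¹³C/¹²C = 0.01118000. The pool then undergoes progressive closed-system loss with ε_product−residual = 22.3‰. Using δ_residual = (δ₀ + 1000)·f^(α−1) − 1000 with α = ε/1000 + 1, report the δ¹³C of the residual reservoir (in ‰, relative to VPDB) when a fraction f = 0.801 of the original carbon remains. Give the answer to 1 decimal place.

-12.2‰

δ₀ = (0.01109874/0.01118000 − 1)×1000 = (0.992732 − 1)×1000 = -7.268‰
α − 1 = ε/1000 = 0.0223
f^(α−1) = 0.801^(0.0223) = 0.995064
δ_res = (-7.268 + 1000) × 0.995064 − 1000 = 987.832 − 1000 = -12.17‰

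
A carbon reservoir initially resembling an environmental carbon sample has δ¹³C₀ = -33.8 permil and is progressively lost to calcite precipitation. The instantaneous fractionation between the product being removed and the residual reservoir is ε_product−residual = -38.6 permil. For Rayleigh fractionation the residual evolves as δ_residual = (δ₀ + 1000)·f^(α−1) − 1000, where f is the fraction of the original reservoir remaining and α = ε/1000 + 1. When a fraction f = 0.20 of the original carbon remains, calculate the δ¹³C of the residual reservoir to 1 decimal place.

28.1 permil

Rayleigh residual: δ_res = (δ₀ + 1000)·f^(α−1) − 1000
α = ε/1000 + 1 = 0.96140, so α − 1 = -0.03860
f^(α−1) = 0.20^(-0.03860) = 1.064095
δ_res = (-33.8 + 1000) × 1.064095 − 1000 = 1028.128 − 1000 = 28.13 permil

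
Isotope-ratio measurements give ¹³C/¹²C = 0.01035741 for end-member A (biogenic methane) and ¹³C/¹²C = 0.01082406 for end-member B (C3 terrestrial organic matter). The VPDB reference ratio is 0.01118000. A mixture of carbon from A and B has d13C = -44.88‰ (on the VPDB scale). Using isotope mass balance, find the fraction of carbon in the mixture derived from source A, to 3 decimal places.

δ_A = (0.01035741/0.01118000 − 1)×1000 = (0.926423 − 1)×1000 = -73.577‰
δ_B = (0.01082406/0.01118000 − 1)×1000 = (0.968163 − 1)×1000 = -31.837‰
f_A = (δ_mix − δ_B)/(δ_A − δ_B) = (-44.88 − (-31.837))/(-73.577 − (-31.837))
f_A = -13.043 / -41.740 = 0.3125

0.312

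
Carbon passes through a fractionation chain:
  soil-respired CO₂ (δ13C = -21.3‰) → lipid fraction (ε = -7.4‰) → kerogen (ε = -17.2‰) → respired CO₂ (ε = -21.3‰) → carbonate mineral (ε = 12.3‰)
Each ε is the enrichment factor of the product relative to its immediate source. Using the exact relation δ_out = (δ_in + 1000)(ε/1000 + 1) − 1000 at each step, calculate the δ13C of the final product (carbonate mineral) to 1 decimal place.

-54.1‰

step 1: δ = (-21.30 + 1000)·(-7.4/1000 + 1) − 1000 = -28.54‰
step 2: δ = (-28.54 + 1000)·(-17.2/1000 + 1) − 1000 = -45.25‰
step 3: δ = (-45.25 + 1000)·(-21.3/1000 + 1) − 1000 = -65.59‰
step 4: δ = (-65.59 + 1000)·(12.3/1000 + 1) − 1000 = -54.09‰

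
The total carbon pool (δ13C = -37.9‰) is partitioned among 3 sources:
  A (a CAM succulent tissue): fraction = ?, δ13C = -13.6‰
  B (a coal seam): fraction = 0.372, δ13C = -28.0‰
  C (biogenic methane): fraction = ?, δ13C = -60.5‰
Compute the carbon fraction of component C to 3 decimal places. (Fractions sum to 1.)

0.404

Let f_C and f_A be the unknown fractions; fractions sum to 1 so f_C + f_A = 0.628.
Mass balance: Σ fᵢ·δᵢ = δ_bulk ⇒ f_C·(-60.5) + f_A·(-13.6) = -37.9 − (-10.416) = -27.484
Substitute f_A = 0.628 − f_C:
f_C·(-60.5 − -13.6) = -27.484 − 0.628×(-13.6) = -18.943
f_C = -18.943 / -46.9 = 0.4039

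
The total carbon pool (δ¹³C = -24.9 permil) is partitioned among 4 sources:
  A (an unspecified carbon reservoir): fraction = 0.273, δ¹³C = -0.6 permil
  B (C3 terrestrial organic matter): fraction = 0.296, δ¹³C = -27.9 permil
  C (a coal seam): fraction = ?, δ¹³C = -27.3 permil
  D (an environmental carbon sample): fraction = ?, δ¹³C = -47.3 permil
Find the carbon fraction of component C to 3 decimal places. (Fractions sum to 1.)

Let f_C and f_D be the unknown fractions; fractions sum to 1 so f_C + f_D = 0.431.
Mass balance: Σ fᵢ·δᵢ = δ_bulk ⇒ f_C·(-27.3) + f_D·(-47.3) = -24.9 − (-8.422) = -16.478
Substitute f_D = 0.431 − f_C:
f_C·(-27.3 − -47.3) = -16.478 − 0.431×(-47.3) = 3.909
f_C = 3.909 / 20.0 = 0.1954

0.195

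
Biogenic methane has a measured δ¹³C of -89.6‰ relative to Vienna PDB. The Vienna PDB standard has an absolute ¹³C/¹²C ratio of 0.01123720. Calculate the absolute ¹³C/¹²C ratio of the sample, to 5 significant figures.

R_sample = R_standard × (δ¹³C/1000 + 1)
R_sample = 0.01123720 × (-89.6/1000 + 1) = 0.01123720 × 0.910400
R_sample = 0.0102303

0.010230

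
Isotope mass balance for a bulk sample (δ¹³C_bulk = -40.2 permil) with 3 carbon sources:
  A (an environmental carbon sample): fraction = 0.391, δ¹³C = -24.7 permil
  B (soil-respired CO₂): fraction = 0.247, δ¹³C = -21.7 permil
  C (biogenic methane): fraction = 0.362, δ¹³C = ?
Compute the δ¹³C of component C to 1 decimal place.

Isotope mass balance: δ_bulk = Σ fᵢ·δᵢ.
-40.2 = 0.391×(-24.7) + 0.247×(-21.7) + 0.362×δ_C
0.362·δ_C = -40.2 − (-15.018) = -25.182
δ_C = -25.182 / 0.362 = -69.56 permil

-69.6 permil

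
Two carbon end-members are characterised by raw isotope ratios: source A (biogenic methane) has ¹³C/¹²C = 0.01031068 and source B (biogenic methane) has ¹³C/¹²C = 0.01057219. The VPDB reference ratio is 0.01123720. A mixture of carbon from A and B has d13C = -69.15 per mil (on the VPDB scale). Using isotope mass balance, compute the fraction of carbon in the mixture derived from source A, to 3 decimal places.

δ_A = (0.01031068/0.01123720 − 1)×1000 = (0.917549 − 1)×1000 = -82.451 per mil
δ_B = (0.01057219/0.01123720 − 1)×1000 = (0.940821 − 1)×1000 = -59.179 per mil
f_A = (δ_mix − δ_B)/(δ_A − δ_B) = (-69.15 − (-59.179))/(-82.451 − (-59.179))
f_A = -9.971 / -23.272 = 0.4284

0.428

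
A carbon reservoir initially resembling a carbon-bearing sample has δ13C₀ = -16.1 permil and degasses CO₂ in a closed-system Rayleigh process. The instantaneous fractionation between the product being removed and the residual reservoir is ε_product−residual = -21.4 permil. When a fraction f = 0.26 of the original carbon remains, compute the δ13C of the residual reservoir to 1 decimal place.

Rayleigh residual: δ_res = (δ₀ + 1000)·f^(α−1) − 1000
α = ε/1000 + 1 = 0.97860, so α − 1 = -0.02140
f^(α−1) = 0.26^(-0.02140) = 1.029247
δ_res = (-16.1 + 1000) × 1.029247 − 1000 = 1012.676 − 1000 = 12.68 permil

12.7 permil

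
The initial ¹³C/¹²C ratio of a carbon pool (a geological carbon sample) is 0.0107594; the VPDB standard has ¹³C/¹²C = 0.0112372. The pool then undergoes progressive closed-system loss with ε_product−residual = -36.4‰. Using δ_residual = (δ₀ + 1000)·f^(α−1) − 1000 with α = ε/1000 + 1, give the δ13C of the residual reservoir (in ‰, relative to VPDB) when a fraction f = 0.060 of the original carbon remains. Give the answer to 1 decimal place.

δ₀ = (0.0107594/0.0112372 − 1)×1000 = (0.957481 − 1)×1000 = -42.519‰
α − 1 = ε/1000 = -0.0364
f^(α−1) = 0.060^(-0.0364) = 1.107836
δ_res = (-42.519 + 1000) × 1.107836 − 1000 = 1060.731 − 1000 = 60.73‰

60.7‰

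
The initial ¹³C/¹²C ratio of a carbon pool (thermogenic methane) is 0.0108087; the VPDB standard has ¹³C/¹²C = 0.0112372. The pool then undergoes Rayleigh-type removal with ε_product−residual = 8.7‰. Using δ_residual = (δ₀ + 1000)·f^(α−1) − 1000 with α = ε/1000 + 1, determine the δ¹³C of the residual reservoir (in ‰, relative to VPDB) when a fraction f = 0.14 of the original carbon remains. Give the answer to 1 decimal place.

δ₀ = (0.0108087/0.0112372 − 1)×1000 = (0.961868 − 1)×1000 = -38.132‰
α − 1 = ε/1000 = 0.0087
f^(α−1) = 0.14^(0.0087) = 0.983040
δ_res = (-38.132 + 1000) × 0.983040 − 1000 = 945.555 − 1000 = -54.45‰

-54.4‰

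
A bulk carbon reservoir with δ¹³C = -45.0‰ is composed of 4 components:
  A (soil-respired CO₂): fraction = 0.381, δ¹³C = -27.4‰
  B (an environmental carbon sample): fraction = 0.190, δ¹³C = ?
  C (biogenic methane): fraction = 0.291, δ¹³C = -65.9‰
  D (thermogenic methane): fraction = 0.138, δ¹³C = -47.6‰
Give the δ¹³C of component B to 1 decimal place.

Isotope mass balance: δ_bulk = Σ fᵢ·δᵢ.
-45.0 = 0.381×(-27.4) + 0.190×δ_B + 0.291×(-65.9) + 0.138×(-47.6)
0.190·δ_B = -45.0 − (-36.185) = -8.815
δ_B = -8.815 / 0.190 = -46.39‰

-46.4‰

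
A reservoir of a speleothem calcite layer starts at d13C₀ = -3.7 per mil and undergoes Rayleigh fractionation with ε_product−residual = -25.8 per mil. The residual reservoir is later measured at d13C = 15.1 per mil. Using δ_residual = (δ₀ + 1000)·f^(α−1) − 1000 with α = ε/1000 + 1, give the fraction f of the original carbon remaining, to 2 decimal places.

α − 1 = ε/1000 = -0.0258
(δ_res + 1000)/(δ₀ + 1000) = (15.1 + 1000)/(-3.7 + 1000) = 1015.1/996.3 = 1.018870
f = 1.018870^(1/-0.0258) = exp(ln(1.018870)/-0.0258) = exp(0.01869/-0.0258)
f = exp(-0.7246) = 0.4845

0.48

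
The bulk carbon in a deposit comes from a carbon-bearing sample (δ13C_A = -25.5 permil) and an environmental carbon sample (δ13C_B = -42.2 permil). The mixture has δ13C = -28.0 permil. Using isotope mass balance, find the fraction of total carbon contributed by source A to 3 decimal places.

0.850

δ_mix = f_A·δ_A + (1 − f_A)·δ_B  ⇒  f_A = (δ_mix − δ_B)/(δ_A − δ_B)
f_A = (-28.0 − (-42.2)) / (-25.5 − (-42.2))
f_A = 14.2 / 16.7 = 0.8503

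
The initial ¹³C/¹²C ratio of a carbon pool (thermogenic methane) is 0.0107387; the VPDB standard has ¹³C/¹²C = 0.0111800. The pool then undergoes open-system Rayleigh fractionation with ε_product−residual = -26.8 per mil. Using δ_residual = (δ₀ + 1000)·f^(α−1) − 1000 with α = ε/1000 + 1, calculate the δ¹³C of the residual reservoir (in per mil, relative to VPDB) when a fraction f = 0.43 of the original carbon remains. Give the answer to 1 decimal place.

-17.5 per mil

δ₀ = (0.0107387/0.0111800 − 1)×1000 = (0.960528 − 1)×1000 = -39.472 per mil
α − 1 = ε/1000 = -0.0268
f^(α−1) = 0.43^(-0.0268) = 1.022876
δ_res = (-39.472 + 1000) × 1.022876 − 1000 = 982.501 − 1000 = -17.50 per mil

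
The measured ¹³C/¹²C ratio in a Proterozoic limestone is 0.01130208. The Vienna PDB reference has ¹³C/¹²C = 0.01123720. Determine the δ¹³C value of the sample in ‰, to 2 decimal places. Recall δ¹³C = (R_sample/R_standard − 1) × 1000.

5.77‰

δ¹³C = (R_sample / R_standard − 1) × 1000
R_sample / R_standard = 0.01130208 / 0.01123720 = 1.005774
δ¹³C = (1.005774 − 1) × 1000 = 5.774‰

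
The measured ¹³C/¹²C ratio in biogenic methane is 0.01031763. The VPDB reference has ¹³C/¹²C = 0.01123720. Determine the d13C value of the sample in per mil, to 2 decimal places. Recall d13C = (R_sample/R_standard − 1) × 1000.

-81.83 per mil

d13C = (R_sample / R_standard − 1) × 1000
R_sample / R_standard = 0.01031763 / 0.01123720 = 0.918167
d13C = (0.918167 − 1) × 1000 = -81.833 per mil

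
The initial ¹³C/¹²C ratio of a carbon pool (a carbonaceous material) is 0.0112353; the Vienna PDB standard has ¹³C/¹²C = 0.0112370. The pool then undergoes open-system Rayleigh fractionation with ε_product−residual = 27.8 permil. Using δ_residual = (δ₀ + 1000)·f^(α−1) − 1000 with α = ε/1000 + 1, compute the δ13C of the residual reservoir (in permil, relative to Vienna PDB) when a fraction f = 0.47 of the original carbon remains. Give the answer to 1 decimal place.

-20.9 permil

δ₀ = (0.0112353/0.0112370 − 1)×1000 = (0.999849 − 1)×1000 = -0.151 permil
α − 1 = ε/1000 = 0.0278
f^(α−1) = 0.47^(0.0278) = 0.979229
δ_res = (-0.151 + 1000) × 0.979229 − 1000 = 979.081 − 1000 = -20.92 permil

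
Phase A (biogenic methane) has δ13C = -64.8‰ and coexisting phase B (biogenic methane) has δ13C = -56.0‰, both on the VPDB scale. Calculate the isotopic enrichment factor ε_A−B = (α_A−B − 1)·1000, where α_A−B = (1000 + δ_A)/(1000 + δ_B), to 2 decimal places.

-9.32‰

α_A−B = (1000 + -64.8) / (1000 + -56.0) = 935.2 / 944.0 = 0.990678
ε_A−B = (0.990678 − 1) × 1000 = -9.322‰
(The approximation ε ≈ δ_A − δ_B would give -8.8‰.)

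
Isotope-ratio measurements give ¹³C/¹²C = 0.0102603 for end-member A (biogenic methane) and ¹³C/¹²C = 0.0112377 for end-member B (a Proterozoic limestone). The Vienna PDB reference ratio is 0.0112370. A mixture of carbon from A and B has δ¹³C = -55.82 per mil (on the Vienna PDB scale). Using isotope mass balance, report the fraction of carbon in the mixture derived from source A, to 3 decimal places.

δ_A = (0.0102603/0.0112370 − 1)×1000 = (0.913082 − 1)×1000 = -86.918 per mil
δ_B = (0.0112377/0.0112370 − 1)×1000 = (1.000062 − 1)×1000 = 0.062 per mil
f_A = (δ_mix − δ_B)/(δ_A − δ_B) = (-55.82 − (0.062))/(-86.918 − (0.062))
f_A = -55.882 / -86.981 = 0.6425

0.642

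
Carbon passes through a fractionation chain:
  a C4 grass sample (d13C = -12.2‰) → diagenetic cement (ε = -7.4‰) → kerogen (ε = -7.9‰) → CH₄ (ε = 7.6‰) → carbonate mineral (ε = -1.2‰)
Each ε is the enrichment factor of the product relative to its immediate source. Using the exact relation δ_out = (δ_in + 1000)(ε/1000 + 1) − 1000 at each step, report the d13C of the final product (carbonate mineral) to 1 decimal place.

-21.0‰

step 1: δ = (-12.20 + 1000)·(-7.4/1000 + 1) − 1000 = -19.51‰
step 2: δ = (-19.51 + 1000)·(-7.9/1000 + 1) − 1000 = -27.26‰
step 3: δ = (-27.26 + 1000)·(7.6/1000 + 1) − 1000 = -19.86‰
step 4: δ = (-19.86 + 1000)·(-1.2/1000 + 1) − 1000 = -21.04‰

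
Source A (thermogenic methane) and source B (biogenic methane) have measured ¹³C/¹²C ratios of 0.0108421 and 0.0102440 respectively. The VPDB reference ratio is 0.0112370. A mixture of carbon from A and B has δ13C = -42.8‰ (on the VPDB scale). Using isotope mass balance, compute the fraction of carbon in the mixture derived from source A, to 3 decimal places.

0.856

δ_A = (0.0108421/0.0112370 − 1)×1000 = (0.964857 − 1)×1000 = -35.143‰
δ_B = (0.0102440/0.0112370 − 1)×1000 = (0.911631 − 1)×1000 = -88.369‰
f_A = (δ_mix − δ_B)/(δ_A − δ_B) = (-42.8 − (-88.369))/(-35.143 − (-88.369))
f_A = 45.569 / 53.226 = 0.8561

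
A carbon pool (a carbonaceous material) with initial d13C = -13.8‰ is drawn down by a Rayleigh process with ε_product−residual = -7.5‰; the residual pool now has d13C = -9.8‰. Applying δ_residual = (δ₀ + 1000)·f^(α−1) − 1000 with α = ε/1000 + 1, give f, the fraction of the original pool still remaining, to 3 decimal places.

0.583

α − 1 = ε/1000 = -0.0075
(δ_res + 1000)/(δ₀ + 1000) = (-9.8 + 1000)/(-13.8 + 1000) = 990.2/986.2 = 1.004056
f = 1.004056^(1/-0.0075) = exp(ln(1.004056)/-0.0075) = exp(0.00405/-0.0075)
f = exp(-0.5397) = 0.5829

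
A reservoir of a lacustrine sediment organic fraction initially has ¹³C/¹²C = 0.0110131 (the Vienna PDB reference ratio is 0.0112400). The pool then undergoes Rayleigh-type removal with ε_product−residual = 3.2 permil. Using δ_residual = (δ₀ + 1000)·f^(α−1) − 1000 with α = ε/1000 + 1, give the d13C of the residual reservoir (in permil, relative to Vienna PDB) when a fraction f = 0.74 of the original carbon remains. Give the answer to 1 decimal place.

δ₀ = (0.0110131/0.0112400 − 1)×1000 = (0.979813 − 1)×1000 = -20.187 permil
α − 1 = ε/1000 = 0.0032
f^(α−1) = 0.74^(0.0032) = 0.999037
δ_res = (-20.187 + 1000) × 0.999037 − 1000 = 978.870 − 1000 = -21.13 permil

-21.1 permil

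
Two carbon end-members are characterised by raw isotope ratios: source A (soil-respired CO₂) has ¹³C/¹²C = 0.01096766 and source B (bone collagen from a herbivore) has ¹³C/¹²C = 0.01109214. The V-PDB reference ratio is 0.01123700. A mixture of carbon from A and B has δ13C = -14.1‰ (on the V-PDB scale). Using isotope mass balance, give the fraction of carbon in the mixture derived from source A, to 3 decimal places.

0.109

δ_A = (0.01096766/0.01123700 − 1)×1000 = (0.976031 − 1)×1000 = -23.969‰
δ_B = (0.01109214/0.01123700 − 1)×1000 = (0.987109 − 1)×1000 = -12.891‰
f_A = (δ_mix − δ_B)/(δ_A − δ_B) = (-14.1 − (-12.891))/(-23.969 − (-12.891))
f_A = -1.209 / -11.078 = 0.1091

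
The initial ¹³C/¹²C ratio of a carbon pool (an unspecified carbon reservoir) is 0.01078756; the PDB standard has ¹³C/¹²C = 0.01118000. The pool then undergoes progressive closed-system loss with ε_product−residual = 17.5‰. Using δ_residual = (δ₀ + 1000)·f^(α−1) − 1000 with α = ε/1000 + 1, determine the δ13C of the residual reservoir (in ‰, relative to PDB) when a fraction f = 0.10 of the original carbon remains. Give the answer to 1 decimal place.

δ₀ = (0.01078756/0.01118000 − 1)×1000 = (0.964898 − 1)×1000 = -35.102‰
α − 1 = ε/1000 = 0.0175
f^(α−1) = 0.10^(0.0175) = 0.960506
δ_res = (-35.102 + 1000) × 0.960506 − 1000 = 926.790 − 1000 = -73.21‰

-73.2‰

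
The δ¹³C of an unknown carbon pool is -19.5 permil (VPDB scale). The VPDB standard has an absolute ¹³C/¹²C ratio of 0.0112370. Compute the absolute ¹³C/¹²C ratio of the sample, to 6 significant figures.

0.0110179

R_sample = R_standard × (δ¹³C/1000 + 1)
R_sample = 0.0112370 × (-19.5/1000 + 1) = 0.0112370 × 0.980500
R_sample = 0.0110179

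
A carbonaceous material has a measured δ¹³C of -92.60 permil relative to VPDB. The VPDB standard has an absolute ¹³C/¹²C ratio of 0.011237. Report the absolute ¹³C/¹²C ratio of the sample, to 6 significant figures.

0.0101965

R_sample = R_standard × (δ¹³C/1000 + 1)
R_sample = 0.011237 × (-92.60/1000 + 1) = 0.011237 × 0.907400
R_sample = 0.0101965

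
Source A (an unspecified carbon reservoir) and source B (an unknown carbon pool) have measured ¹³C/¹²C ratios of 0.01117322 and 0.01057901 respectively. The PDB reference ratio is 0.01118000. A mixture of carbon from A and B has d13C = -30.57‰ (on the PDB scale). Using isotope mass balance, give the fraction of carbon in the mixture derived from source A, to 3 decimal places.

0.436

δ_A = (0.01117322/0.01118000 − 1)×1000 = (0.999394 − 1)×1000 = -0.606‰
δ_B = (0.01057901/0.01118000 − 1)×1000 = (0.946244 − 1)×1000 = -53.756‰
f_A = (δ_mix − δ_B)/(δ_A − δ_B) = (-30.57 − (-53.756))/(-0.606 − (-53.756))
f_A = 23.186 / 53.149 = 0.4362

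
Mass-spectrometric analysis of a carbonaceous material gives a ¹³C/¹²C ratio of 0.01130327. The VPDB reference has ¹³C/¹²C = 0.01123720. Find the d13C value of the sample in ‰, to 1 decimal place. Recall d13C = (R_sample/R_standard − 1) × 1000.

d13C = (R_sample / R_standard − 1) × 1000
R_sample / R_standard = 0.01130327 / 0.01123720 = 1.005880
d13C = (1.005880 − 1) × 1000 = 5.88‰

5.9‰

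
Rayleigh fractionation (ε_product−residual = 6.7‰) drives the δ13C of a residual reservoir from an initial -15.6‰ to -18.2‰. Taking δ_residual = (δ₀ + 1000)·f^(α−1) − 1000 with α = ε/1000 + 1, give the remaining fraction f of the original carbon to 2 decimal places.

α − 1 = ε/1000 = 0.0067
(δ_res + 1000)/(δ₀ + 1000) = (-18.2 + 1000)/(-15.6 + 1000) = 981.8/984.4 = 0.997359
f = 0.997359^(1/0.0067) = exp(ln(0.997359)/0.0067) = exp(-0.00264/0.0067)
f = exp(-0.3947) = 0.6739

0.67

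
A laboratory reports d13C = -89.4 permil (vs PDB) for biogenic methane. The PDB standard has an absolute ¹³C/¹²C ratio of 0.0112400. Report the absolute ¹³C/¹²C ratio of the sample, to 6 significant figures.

R_sample = R_standard × (d13C/1000 + 1)
R_sample = 0.0112400 × (-89.4/1000 + 1) = 0.0112400 × 0.910600
R_sample = 0.0102351

0.0102351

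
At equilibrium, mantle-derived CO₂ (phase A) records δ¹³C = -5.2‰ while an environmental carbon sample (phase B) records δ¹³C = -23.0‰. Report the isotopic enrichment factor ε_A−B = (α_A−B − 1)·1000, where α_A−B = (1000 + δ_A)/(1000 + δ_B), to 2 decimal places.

α_A−B = (1000 + -5.2) / (1000 + -23.0) = 994.8 / 977.0 = 1.018219
ε_A−B = (1.018219 − 1) × 1000 = 18.219‰
(The approximation ε ≈ δ_A − δ_B would give 17.8‰.)

18.22‰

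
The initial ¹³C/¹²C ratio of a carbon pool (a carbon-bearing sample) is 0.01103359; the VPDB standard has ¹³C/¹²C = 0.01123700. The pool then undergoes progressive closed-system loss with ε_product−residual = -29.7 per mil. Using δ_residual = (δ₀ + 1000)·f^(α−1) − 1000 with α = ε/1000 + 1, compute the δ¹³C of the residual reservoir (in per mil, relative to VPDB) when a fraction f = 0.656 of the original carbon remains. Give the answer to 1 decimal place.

δ₀ = (0.01103359/0.01123700 − 1)×1000 = (0.981898 − 1)×1000 = -18.102 per mil
α − 1 = ε/1000 = -0.0297
f^(α−1) = 0.656^(-0.0297) = 1.012600
δ_res = (-18.102 + 1000) × 1.012600 − 1000 = 994.270 − 1000 = -5.73 per mil

-5.7 per mil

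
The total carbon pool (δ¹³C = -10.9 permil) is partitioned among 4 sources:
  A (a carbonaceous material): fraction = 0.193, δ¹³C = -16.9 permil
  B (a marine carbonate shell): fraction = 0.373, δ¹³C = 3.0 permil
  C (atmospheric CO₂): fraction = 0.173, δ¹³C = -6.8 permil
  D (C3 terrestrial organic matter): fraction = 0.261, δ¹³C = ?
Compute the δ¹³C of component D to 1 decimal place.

-29.0 permil

Isotope mass balance: δ_bulk = Σ fᵢ·δᵢ.
-10.9 = 0.193×(-16.9) + 0.373×(3.0) + 0.173×(-6.8) + 0.261×δ_D
0.261·δ_D = -10.9 − (-3.319) = -7.581
δ_D = -7.581 / 0.261 = -29.05 permil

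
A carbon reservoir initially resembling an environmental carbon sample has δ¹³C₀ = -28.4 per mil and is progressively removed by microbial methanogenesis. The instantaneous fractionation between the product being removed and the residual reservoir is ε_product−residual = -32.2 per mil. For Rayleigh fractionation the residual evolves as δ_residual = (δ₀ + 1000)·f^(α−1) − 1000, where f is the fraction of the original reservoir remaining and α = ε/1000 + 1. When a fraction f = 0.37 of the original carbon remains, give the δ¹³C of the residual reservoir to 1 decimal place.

Rayleigh residual: δ_res = (δ₀ + 1000)·f^(α−1) − 1000
α = ε/1000 + 1 = 0.96780, so α − 1 = -0.03220
f^(α−1) = 0.37^(-0.03220) = 1.032533
δ_res = (-28.4 + 1000) × 1.032533 − 1000 = 1003.209 − 1000 = 3.21 per mil

3.2 per mil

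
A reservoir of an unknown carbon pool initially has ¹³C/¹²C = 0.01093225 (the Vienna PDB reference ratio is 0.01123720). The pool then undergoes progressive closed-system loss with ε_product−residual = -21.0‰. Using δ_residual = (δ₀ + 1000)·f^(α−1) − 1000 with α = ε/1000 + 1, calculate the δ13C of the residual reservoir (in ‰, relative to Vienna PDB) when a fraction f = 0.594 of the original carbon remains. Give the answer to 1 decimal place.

-16.4‰

δ₀ = (0.01093225/0.01123720 − 1)×1000 = (0.972862 − 1)×1000 = -27.138‰
α − 1 = ε/1000 = -0.0210
f^(α−1) = 0.594^(-0.0210) = 1.010998
δ_res = (-27.138 + 1000) × 1.010998 − 1000 = 983.562 − 1000 = -16.44‰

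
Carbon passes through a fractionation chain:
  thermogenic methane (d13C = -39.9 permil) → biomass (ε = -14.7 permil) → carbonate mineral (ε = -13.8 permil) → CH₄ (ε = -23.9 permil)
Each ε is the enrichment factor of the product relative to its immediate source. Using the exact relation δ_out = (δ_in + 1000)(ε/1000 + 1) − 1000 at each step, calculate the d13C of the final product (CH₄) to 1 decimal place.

step 1: δ = (-39.90 + 1000)·(-14.7/1000 + 1) − 1000 = -54.01 permil
step 2: δ = (-54.01 + 1000)·(-13.8/1000 + 1) − 1000 = -67.07 permil
step 3: δ = (-67.07 + 1000)·(-23.9/1000 + 1) − 1000 = -89.37 permil

-89.4 permil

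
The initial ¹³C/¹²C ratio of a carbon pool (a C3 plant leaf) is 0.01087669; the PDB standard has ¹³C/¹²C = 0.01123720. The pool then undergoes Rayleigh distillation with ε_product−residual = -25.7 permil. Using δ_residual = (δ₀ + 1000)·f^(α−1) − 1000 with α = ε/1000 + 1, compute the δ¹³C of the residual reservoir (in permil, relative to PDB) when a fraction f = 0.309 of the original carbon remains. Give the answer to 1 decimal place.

δ₀ = (0.01087669/0.01123720 − 1)×1000 = (0.967918 − 1)×1000 = -32.082 permil
α − 1 = ε/1000 = -0.0257
f^(α−1) = 0.309^(-0.0257) = 1.030643
δ_res = (-32.082 + 1000) × 1.030643 − 1000 = 997.578 − 1000 = -2.42 permil

-2.4 permil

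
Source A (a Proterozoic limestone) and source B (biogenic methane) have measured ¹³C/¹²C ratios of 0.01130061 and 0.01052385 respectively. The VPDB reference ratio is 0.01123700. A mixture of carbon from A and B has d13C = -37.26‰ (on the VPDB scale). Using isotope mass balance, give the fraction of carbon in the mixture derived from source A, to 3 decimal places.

δ_A = (0.01130061/0.01123700 − 1)×1000 = (1.005661 − 1)×1000 = 5.661‰
δ_B = (0.01052385/0.01123700 − 1)×1000 = (0.936536 − 1)×1000 = -63.464‰
f_A = (δ_mix − δ_B)/(δ_A − δ_B) = (-37.26 − (-63.464))/(5.661 − (-63.464))
f_A = 26.204 / 69.125 = 0.3791

0.379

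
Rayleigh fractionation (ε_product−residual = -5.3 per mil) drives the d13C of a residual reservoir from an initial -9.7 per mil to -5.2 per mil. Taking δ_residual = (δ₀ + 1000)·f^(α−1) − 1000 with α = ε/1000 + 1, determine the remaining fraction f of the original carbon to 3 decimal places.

0.425

α − 1 = ε/1000 = -0.0053
(δ_res + 1000)/(δ₀ + 1000) = (-5.2 + 1000)/(-9.7 + 1000) = 994.8/990.3 = 1.004544
f = 1.004544^(1/-0.0053) = exp(ln(1.004544)/-0.0053) = exp(0.00453/-0.0053)
f = exp(-0.8554) = 0.4251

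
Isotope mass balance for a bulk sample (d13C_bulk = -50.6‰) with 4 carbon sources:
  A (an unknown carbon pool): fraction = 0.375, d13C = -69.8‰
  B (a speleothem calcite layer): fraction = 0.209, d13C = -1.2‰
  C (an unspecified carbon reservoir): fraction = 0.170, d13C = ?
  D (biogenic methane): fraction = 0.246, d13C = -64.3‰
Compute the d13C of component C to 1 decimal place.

-49.2‰

Isotope mass balance: δ_bulk = Σ fᵢ·δᵢ.
-50.6 = 0.375×(-69.8) + 0.209×(-1.2) + 0.170×δ_C + 0.246×(-64.3)
0.170·δ_C = -50.6 − (-42.244) = -8.356
δ_C = -8.356 / 0.170 = -49.16‰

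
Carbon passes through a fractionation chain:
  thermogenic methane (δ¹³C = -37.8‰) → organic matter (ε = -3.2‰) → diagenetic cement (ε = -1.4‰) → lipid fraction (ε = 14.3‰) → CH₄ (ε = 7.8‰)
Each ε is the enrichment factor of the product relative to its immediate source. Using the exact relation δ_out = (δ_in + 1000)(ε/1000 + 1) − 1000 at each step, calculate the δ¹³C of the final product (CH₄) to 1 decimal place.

step 1: δ = (-37.80 + 1000)·(-3.2/1000 + 1) − 1000 = -40.88‰
step 2: δ = (-40.88 + 1000)·(-1.4/1000 + 1) − 1000 = -42.22‰
step 3: δ = (-42.22 + 1000)·(14.3/1000 + 1) − 1000 = -28.53‰
step 4: δ = (-28.53 + 1000)·(7.8/1000 + 1) − 1000 = -20.95‰

-20.9‰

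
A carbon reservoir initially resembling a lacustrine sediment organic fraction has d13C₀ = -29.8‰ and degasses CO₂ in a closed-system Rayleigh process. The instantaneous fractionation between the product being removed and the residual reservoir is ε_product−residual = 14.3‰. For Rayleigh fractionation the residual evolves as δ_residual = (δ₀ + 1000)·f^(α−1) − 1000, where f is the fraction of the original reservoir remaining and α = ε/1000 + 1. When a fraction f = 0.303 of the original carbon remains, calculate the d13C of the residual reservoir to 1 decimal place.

-46.2‰

Rayleigh residual: δ_res = (δ₀ + 1000)·f^(α−1) − 1000
α = ε/1000 + 1 = 1.01430, so α − 1 = 0.01430
f^(α−1) = 0.303^(0.01430) = 0.983070
δ_res = (-29.8 + 1000) × 0.983070 − 1000 = 953.775 − 1000 = -46.23‰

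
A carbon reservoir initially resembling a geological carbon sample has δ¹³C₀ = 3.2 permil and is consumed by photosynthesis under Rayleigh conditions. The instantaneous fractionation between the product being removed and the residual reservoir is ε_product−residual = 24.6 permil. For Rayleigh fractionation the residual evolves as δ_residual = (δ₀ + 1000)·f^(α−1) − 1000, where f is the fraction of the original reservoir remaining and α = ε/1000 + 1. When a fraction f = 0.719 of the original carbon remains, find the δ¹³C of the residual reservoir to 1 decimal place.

-4.9 permil

Rayleigh residual: δ_res = (δ₀ + 1000)·f^(α−1) − 1000
α = ε/1000 + 1 = 1.02460, so α − 1 = 0.02460
f^(α−1) = 0.719^(0.02460) = 0.991917
δ_res = (3.2 + 1000) × 0.991917 − 1000 = 995.092 − 1000 = -4.91 permil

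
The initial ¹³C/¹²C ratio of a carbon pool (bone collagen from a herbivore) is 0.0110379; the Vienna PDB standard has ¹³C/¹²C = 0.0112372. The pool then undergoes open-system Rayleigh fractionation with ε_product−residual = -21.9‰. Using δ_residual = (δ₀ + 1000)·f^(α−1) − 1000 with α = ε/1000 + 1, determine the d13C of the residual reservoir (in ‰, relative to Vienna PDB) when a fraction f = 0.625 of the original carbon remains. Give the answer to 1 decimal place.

δ₀ = (0.0110379/0.0112372 − 1)×1000 = (0.982264 − 1)×1000 = -17.736‰
α − 1 = ε/1000 = -0.0219
f^(α−1) = 0.625^(-0.0219) = 1.010346
δ_res = (-17.736 + 1000) × 1.010346 − 1000 = 992.427 − 1000 = -7.57‰

-7.6‰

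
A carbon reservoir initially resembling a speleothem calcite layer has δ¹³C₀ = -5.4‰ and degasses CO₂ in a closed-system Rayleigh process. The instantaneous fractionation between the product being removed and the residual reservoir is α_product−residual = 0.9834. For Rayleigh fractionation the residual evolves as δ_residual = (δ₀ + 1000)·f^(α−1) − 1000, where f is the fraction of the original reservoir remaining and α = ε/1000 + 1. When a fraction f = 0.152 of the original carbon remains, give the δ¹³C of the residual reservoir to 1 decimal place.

26.2‰

Rayleigh residual: δ_res = (δ₀ + 1000)·f^(α−1) − 1000
α − 1 = -0.01660
f^(α−1) = 0.152^(-0.01660) = 1.031766
δ_res = (-5.4 + 1000) × 1.031766 − 1000 = 1026.195 − 1000 = 26.19‰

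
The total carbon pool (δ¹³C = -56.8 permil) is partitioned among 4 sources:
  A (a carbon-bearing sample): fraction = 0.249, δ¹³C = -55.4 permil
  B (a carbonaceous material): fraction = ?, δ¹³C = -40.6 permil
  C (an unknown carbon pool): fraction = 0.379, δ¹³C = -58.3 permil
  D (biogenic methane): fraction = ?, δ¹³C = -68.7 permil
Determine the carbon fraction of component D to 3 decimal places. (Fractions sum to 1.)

Let f_D and f_B be the unknown fractions; fractions sum to 1 so f_D + f_B = 0.372.
Mass balance: Σ fᵢ·δᵢ = δ_bulk ⇒ f_D·(-68.7) + f_B·(-40.6) = -56.8 − (-35.890) = -20.910
Substitute f_B = 0.372 − f_D:
f_D·(-68.7 − -40.6) = -20.910 − 0.372×(-40.6) = -5.806
f_D = -5.806 / -28.1 = 0.2066

0.207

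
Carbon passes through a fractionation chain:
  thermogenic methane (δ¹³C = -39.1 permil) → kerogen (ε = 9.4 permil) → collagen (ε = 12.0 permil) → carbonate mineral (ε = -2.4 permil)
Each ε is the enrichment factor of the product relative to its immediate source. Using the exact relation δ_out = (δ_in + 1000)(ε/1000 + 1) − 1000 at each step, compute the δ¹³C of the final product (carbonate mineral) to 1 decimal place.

-20.8 permil

step 1: δ = (-39.10 + 1000)·(9.4/1000 + 1) − 1000 = -30.07 permil
step 2: δ = (-30.07 + 1000)·(12.0/1000 + 1) − 1000 = -18.43 permil
step 3: δ = (-18.43 + 1000)·(-2.4/1000 + 1) − 1000 = -20.78 permil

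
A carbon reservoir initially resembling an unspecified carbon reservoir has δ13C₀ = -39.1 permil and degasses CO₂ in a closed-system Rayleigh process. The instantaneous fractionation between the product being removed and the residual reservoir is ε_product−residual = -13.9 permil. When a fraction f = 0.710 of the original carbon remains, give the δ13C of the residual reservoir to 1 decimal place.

Rayleigh residual: δ_res = (δ₀ + 1000)·f^(α−1) − 1000
α = ε/1000 + 1 = 0.98610, so α − 1 = -0.01390
f^(α−1) = 0.710^(-0.01390) = 1.004772
δ_res = (-39.1 + 1000) × 1.004772 − 1000 = 965.485 − 1000 = -34.51 permil

-34.5 permil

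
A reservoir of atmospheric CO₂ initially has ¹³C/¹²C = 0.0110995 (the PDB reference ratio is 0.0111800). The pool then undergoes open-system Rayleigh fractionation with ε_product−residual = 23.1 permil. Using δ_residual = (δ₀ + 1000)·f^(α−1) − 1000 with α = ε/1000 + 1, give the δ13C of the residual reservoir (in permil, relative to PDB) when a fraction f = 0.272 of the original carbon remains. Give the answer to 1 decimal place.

δ₀ = (0.0110995/0.0111800 − 1)×1000 = (0.992800 − 1)×1000 = -7.200 permil
α − 1 = ε/1000 = 0.0231
f^(α−1) = 0.272^(0.0231) = 0.970373
δ_res = (-7.200 + 1000) × 0.970373 − 1000 = 963.386 − 1000 = -36.61 permil

-36.6 permil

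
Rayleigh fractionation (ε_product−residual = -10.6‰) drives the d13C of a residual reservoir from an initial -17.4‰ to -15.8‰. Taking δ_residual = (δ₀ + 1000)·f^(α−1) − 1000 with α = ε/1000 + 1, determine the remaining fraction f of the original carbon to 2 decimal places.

0.86

α − 1 = ε/1000 = -0.0106
(δ_res + 1000)/(δ₀ + 1000) = (-15.8 + 1000)/(-17.4 + 1000) = 984.2/982.6 = 1.001628
f = 1.001628^(1/-0.0106) = exp(ln(1.001628)/-0.0106) = exp(0.00163/-0.0106)
f = exp(-0.1535) = 0.8577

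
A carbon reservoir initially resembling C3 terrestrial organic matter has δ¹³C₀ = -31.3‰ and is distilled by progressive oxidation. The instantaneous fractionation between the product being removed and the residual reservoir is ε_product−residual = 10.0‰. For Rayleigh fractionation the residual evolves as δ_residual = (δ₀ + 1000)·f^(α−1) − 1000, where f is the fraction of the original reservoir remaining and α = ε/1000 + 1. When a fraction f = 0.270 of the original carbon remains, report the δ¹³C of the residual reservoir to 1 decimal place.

Rayleigh residual: δ_res = (δ₀ + 1000)·f^(α−1) − 1000
α = ε/1000 + 1 = 1.01000, so α − 1 = 0.01000
f^(α−1) = 0.270^(0.01000) = 0.986992
δ_res = (-31.3 + 1000) × 0.986992 − 1000 = 956.099 − 1000 = -43.90‰

-43.9‰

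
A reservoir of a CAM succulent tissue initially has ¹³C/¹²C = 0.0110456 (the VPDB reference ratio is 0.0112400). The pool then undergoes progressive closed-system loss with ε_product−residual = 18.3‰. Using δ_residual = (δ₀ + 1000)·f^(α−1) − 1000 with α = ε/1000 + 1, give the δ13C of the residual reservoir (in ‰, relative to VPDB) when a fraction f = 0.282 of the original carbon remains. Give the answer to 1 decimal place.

δ₀ = (0.0110456/0.0112400 − 1)×1000 = (0.982705 − 1)×1000 = -17.295‰
α − 1 = ε/1000 = 0.0183
f^(α−1) = 0.282^(0.0183) = 0.977101
δ_res = (-17.295 + 1000) × 0.977101 − 1000 = 960.202 − 1000 = -39.80‰

-39.8‰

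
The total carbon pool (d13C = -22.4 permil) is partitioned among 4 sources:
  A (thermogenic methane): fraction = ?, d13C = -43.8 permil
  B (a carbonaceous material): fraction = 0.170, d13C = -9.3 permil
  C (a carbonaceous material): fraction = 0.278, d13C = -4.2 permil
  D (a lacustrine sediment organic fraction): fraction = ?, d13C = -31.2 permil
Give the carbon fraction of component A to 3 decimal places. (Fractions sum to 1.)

0.193

Let f_A and f_D be the unknown fractions; fractions sum to 1 so f_A + f_D = 0.552.
Mass balance: Σ fᵢ·δᵢ = δ_bulk ⇒ f_A·(-43.8) + f_D·(-31.2) = -22.4 − (-2.749) = -19.651
Substitute f_D = 0.552 − f_A:
f_A·(-43.8 − -31.2) = -19.651 − 0.552×(-31.2) = -2.429
f_A = -2.429 / -12.6 = 0.1928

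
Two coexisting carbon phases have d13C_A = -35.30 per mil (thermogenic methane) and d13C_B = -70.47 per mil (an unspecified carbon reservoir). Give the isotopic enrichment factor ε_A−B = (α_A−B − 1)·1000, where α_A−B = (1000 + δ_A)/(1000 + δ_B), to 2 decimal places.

α_A−B = (1000 + -35.30) / (1000 + -70.47) = 964.70 / 929.53 = 1.037836
ε_A−B = (1.037836 − 1) × 1000 = 37.836 per mil
(The approximation ε ≈ δ_A − δ_B would give 35.17 per mil.)

37.84 per mil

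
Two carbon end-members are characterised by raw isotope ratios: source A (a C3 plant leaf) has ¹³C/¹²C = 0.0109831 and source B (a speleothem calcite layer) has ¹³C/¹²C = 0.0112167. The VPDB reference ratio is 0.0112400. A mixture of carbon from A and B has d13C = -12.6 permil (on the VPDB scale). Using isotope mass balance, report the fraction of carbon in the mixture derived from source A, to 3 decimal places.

0.507

δ_A = (0.0109831/0.0112400 − 1)×1000 = (0.977144 − 1)×1000 = -22.856 permil
δ_B = (0.0112167/0.0112400 − 1)×1000 = (0.997927 − 1)×1000 = -2.073 permil
f_A = (δ_mix − δ_B)/(δ_A − δ_B) = (-12.6 − (-2.073))/(-22.856 − (-2.073))
f_A = -10.527 / -20.783 = 0.5065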